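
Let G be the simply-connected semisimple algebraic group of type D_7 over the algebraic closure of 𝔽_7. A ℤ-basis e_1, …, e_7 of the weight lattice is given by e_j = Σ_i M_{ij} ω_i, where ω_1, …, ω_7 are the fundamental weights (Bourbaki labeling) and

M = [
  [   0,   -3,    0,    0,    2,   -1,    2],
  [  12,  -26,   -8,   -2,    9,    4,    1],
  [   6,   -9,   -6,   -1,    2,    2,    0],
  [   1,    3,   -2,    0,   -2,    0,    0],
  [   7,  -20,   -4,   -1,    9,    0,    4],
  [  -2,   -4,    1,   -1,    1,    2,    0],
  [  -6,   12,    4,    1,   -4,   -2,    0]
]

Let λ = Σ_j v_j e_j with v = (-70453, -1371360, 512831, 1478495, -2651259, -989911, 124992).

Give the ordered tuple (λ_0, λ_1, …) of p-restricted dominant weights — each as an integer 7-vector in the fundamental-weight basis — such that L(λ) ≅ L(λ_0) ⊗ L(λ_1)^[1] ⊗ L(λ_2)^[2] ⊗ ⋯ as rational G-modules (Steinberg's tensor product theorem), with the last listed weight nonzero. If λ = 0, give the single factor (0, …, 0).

((0, 4, 4, 0, 0, 5, 1), (1, 1, 2, 1, 3, 0, 4), (0, 2, 1, 1, 6, 2, 2), (3, 4, 0, 3, 5, 2, 5), (0, 1, 6, 3, 3, 5, 5), (3, 3, 4, 5, 2, 1, 4))

In the fundamental-weight basis, λ has coordinates c = M·v (v = (-70453, -1371360, 512831, 1478495, -2651259, -989911, 124992)):
  c_1 = (0)·(-70453) + (-3)·(-1371360) + 0·512831 + 0·1478495 + (2)·(-2651259) + (-1)·(-989911) + 2·124992 = 51457
  c_2 = (12)·(-70453) + (-26)·(-1371360) + (-8)·(512831) + (-2)·(1478495) + (9)·(-2651259) + (4)·(-989911) + 1·124992 = 54303
  c_3 = (6)·(-70453) + (-9)·(-1371360) + (-6)·(512831) + (-1)·(1478495) + (2)·(-2651259) + (2)·(-989911) + 0·124992 = 81701
  c_4 = (1)·(-70453) + (3)·(-1371360) + (-2)·(512831) + 0·1478495 + (-2)·(-2651259) + (0)·(-989911) + 0·124992 = 92323
  c_5 = (7)·(-70453) + (-20)·(-1371360) + (-4)·(512831) + (-1)·(1478495) + (9)·(-2651259) + (0)·(-989911) + 4·124992 = 42847
  c_6 = (-2)·(-70453) + (-4)·(-1371360) + 1·512831 + (-1)·(1478495) + (1)·(-2651259) + (2)·(-989911) + 0·124992 = 29601
  c_7 = (-6)·(-70453) + (12)·(-1371360) + 4·512831 + 1·1478495 + (-4)·(-2651259) + (-2)·(-989911) + 0·124992 = 81075
Expand coordinatewise in base 7:
  c_1 = 51457 = 0·7^0 + 1·7^1 + 0·7^2 + 3·7^3 + 0·7^4 + 3·7^5
  c_2 = 54303 = 4·7^0 + 1·7^1 + 2·7^2 + 4·7^3 + 1·7^4 + 3·7^5
  c_3 = 81701 = 4·7^0 + 2·7^1 + 1·7^2 + 0·7^3 + 6·7^4 + 4·7^5
  c_4 = 92323 = 0·7^0 + 1·7^1 + 1·7^2 + 3·7^3 + 3·7^4 + 5·7^5
  c_5 = 42847 = 0·7^0 + 3·7^1 + 6·7^2 + 5·7^3 + 3·7^4 + 2·7^5
  c_6 = 29601 = 5·7^0 + 0·7^1 + 2·7^2 + 2·7^3 + 5·7^4 + 1·7^5
  c_7 = 81075 = 1·7^0 + 4·7^1 + 2·7^2 + 5·7^3 + 5·7^4 + 4·7^5
Factor λ_0 = (0, 4, 4, 0, 0, 5, 1)
Factor λ_1 = (1, 1, 2, 1, 3, 0, 4)
Factor λ_2 = (0, 2, 1, 1, 6, 2, 2)
Factor λ_3 = (3, 4, 0, 3, 5, 2, 5)
Factor λ_4 = (0, 1, 6, 3, 3, 5, 5)
Factor λ_5 = (3, 3, 4, 5, 2, 1, 4)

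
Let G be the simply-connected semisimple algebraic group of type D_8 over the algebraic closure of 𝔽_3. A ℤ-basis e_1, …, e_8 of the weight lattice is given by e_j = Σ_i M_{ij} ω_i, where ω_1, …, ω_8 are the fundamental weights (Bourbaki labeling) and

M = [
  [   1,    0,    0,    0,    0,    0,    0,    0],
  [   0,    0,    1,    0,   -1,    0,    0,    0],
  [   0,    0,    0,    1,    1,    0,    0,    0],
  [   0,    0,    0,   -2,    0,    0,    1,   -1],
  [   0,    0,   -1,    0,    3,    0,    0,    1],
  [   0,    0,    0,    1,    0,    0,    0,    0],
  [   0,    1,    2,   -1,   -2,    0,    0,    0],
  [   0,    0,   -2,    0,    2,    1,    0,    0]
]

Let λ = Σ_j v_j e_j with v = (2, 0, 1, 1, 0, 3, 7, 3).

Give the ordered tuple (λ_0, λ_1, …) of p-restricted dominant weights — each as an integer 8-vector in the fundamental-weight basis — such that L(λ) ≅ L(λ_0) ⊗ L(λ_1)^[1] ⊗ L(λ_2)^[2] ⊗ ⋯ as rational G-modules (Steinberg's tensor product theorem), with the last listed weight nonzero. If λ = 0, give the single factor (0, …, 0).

((2, 1, 1, 2, 2, 1, 1, 1),)

Compute c_i = Σ_j M_{ij} v_j with v = (2, 0, 1, 1, 0, 3, 7, 3):
  c_1 = 1·2 + 0·0 + 0·1 + 0·1 + 0·0 + 0·3 + 0·7 + 0·3 = 2
  c_2 = 0·2 + 0·0 + 1·1 + 0·1 + (-1)·(0) + 0·3 + 0·7 + 0·3 = 1
  c_3 = 0·2 + 0·0 + 0·1 + 1·1 + 1·0 + 0·3 + 0·7 + 0·3 = 1
  c_4 = 0·2 + 0·0 + 0·1 + (-2)·(1) + 0·0 + 0·3 + 1·7 + (-1)·(3) = 2
  c_5 = 0·2 + 0·0 + (-1)·(1) + 0·1 + 3·0 + 0·3 + 0·7 + 1·3 = 2
  c_6 = 0·2 + 0·0 + 0·1 + 1·1 + 0·0 + 0·3 + 0·7 + 0·3 = 1
  c_7 = 0·2 + 1·0 + 2·1 + (-1)·(1) + (-2)·(0) + 0·3 + 0·7 + 0·3 = 1
  c_8 = 0·2 + 0·0 + (-2)·(1) + 0·1 + 2·0 + 1·3 + 0·7 + 0·3 = 1
p = 3; digits c_i = Σ_j d_{ij}·3^j, 0 ≤ d_{ij} < 3:
  c_1 = 2 = 2·3^0
  c_2 = 1 = 1·3^0
  c_3 = 1 = 1·3^0
  c_4 = 2 = 2·3^0
  c_5 = 2 = 2·3^0
  c_6 = 1 = 1·3^0
  c_7 = 1 = 1·3^0
  c_8 = 1 = 1·3^0
p-restricted factor λ_0 = (2, 1, 1, 2, 2, 1, 1, 1)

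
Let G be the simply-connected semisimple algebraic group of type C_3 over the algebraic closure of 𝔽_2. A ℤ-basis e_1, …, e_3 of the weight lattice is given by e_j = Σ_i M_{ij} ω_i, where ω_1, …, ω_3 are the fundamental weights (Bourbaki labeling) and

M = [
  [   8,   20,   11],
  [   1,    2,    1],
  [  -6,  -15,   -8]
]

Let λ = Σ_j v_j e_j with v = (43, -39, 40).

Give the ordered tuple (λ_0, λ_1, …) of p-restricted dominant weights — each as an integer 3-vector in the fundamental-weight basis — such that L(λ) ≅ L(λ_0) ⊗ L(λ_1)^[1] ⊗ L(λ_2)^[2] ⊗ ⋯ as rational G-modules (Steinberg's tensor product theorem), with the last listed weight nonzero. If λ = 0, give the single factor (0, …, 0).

((0, 1, 1), (0, 0, 1), (1, 1, 1))

ω-coordinates c = M·v, v = (43, -39, 40):
  c_1 = 8*43 + 20*-39 + 11*40 = 4
  c_2 = 1*43 + 2*-39 + 1*40 = 5
  c_3 = -6*43 + -15*-39 + -8*40 = 7
Expand coordinatewise in base 2:
  c_1 = 4 = 0·2^0 + 0·2^1 + 1·2^2
  c_2 = 5 = 1·2^0 + 0·2^1 + 1·2^2
  c_3 = 7 = 1·2^0 + 1·2^1 + 1·2^2
Factor λ_0 = (0, 1, 1)
Factor λ_1 = (0, 0, 1)
Factor λ_2 = (1, 1, 1)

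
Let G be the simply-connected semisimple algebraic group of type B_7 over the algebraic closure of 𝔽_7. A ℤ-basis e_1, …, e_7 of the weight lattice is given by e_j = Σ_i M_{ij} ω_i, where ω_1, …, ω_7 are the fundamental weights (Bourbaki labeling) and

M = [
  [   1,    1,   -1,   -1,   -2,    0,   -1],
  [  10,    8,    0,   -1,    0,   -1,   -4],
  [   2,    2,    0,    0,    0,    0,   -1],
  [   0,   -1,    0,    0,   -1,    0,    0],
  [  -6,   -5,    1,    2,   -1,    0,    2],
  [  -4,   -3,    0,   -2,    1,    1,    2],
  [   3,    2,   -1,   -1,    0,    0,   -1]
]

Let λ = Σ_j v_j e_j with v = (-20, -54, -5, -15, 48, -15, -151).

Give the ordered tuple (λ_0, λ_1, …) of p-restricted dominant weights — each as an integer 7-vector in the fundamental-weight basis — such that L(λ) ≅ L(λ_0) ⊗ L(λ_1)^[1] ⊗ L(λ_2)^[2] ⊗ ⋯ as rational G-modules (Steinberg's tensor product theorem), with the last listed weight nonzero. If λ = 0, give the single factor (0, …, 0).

ω-coordinates c = M·v, v = (-20, -54, -5, -15, 48, -15, -151):
  c_1 = 1*-20 + 1*-54 + -1*-5 + -1*-15 + -2*48 + 0*-15 + -1*-151 = 1
  c_2 = 10*-20 + 8*-54 + 0*-5 + -1*-15 + 0*48 + -1*-15 + -4*-151 = 2
  c_3 = 2*-20 + 2*-54 + 0*-5 + 0*-15 + 0*48 + 0*-15 + -1*-151 = 3
  c_4 = 0*-20 + -1*-54 + 0*-5 + 0*-15 + -1*48 + 0*-15 + 0*-151 = 6
  c_5 = -6*-20 + -5*-54 + 1*-5 + 2*-15 + -1*48 + 0*-15 + 2*-151 = 5
  c_6 = -4*-20 + -3*-54 + 0*-5 + -2*-15 + 1*48 + 1*-15 + 2*-151 = 3
  c_7 = 3*-20 + 2*-54 + -1*-5 + -1*-15 + 0*48 + 0*-15 + -1*-151 = 3
Expand coordinatewise in base 7:
  c_1 = 1 = 1·7^0
  c_2 = 2 = 2·7^0
  c_3 = 3 = 3·7^0
  c_4 = 6 = 6·7^0
  c_5 = 5 = 5·7^0
  c_6 = 3 = 3·7^0
  c_7 = 3 = 3·7^0
p-restricted factor λ_0 = (1, 2, 3, 6, 5, 3, 3)

((1, 2, 3, 6, 5, 3, 3),)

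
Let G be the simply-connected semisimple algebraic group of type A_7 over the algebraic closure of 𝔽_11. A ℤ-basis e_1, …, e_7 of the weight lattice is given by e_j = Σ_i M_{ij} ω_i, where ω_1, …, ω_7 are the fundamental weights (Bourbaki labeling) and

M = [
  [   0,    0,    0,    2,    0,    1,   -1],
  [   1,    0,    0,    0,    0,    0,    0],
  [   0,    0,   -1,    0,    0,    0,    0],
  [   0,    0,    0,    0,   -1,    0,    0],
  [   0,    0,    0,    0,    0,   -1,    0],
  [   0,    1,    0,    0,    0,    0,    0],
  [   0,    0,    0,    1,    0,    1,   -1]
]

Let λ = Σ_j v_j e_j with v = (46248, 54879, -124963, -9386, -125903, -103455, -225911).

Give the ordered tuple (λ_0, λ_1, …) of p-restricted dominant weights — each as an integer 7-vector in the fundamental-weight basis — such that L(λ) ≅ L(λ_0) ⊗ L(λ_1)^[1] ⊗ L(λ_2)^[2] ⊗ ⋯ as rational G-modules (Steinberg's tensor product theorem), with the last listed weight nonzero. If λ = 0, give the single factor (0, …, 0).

((9, 4, 3, 8, 0, 0, 1), (9, 2, 8, 5, 0, 6, 5), (9, 8, 9, 6, 8, 2, 10), (0, 1, 5, 6, 0, 8, 7), (7, 3, 8, 8, 7, 3, 7))

Change of basis e → ω: c = M·v where v = (46248, 54879, -124963, -9386, -125903, -103455, -225911):
  c_1 = 0·46248 + 0·54879 + (0)·(-124963) + (2)·(-9386) + (0)·(-125903) + (1)·(-103455) + (-1)·(-225911) = 103684
  c_2 = 1·46248 + 0·54879 + (0)·(-124963) + (0)·(-9386) + (0)·(-125903) + (0)·(-103455) + (0)·(-225911) = 46248
  c_3 = 0·46248 + 0·54879 + (-1)·(-124963) + (0)·(-9386) + (0)·(-125903) + (0)·(-103455) + (0)·(-225911) = 124963
  c_4 = 0·46248 + 0·54879 + (0)·(-124963) + (0)·(-9386) + (-1)·(-125903) + (0)·(-103455) + (0)·(-225911) = 125903
  c_5 = 0·46248 + 0·54879 + (0)·(-124963) + (0)·(-9386) + (0)·(-125903) + (-1)·(-103455) + (0)·(-225911) = 103455
  c_6 = 0·46248 + 1·54879 + (0)·(-124963) + (0)·(-9386) + (0)·(-125903) + (0)·(-103455) + (0)·(-225911) = 54879
  c_7 = 0·46248 + 0·54879 + (0)·(-124963) + (1)·(-9386) + (0)·(-125903) + (1)·(-103455) + (-1)·(-225911) = 113070
p = 11; digits c_i = Σ_j d_{ij}·11^j, 0 ≤ d_{ij} < 11:
  c_1 = 103684 = 9·11^0 + 9·11^1 + 9·11^2 + 0·11^3 + 7·11^4
  c_2 = 46248 = 4·11^0 + 2·11^1 + 8·11^2 + 1·11^3 + 3·11^4
  c_3 = 124963 = 3·11^0 + 8·11^1 + 9·11^2 + 5·11^3 + 8·11^4
  c_4 = 125903 = 8·11^0 + 5·11^1 + 6·11^2 + 6·11^3 + 8·11^4
  c_5 = 103455 = 0·11^0 + 0·11^1 + 8·11^2 + 0·11^3 + 7·11^4
  c_6 = 54879 = 0·11^0 + 6·11^1 + 2·11^2 + 8·11^3 + 3·11^4
  c_7 = 113070 = 1·11^0 + 5·11^1 + 10·11^2 + 7·11^3 + 7·11^4
λ_0 = (9, 4, 3, 8, 0, 0, 1)
λ_1 = (9, 2, 8, 5, 0, 6, 5)
λ_2 = (9, 8, 9, 6, 8, 2, 10)
λ_3 = (0, 1, 5, 6, 0, 8, 7)
λ_4 = (7, 3, 8, 8, 7, 3, 7)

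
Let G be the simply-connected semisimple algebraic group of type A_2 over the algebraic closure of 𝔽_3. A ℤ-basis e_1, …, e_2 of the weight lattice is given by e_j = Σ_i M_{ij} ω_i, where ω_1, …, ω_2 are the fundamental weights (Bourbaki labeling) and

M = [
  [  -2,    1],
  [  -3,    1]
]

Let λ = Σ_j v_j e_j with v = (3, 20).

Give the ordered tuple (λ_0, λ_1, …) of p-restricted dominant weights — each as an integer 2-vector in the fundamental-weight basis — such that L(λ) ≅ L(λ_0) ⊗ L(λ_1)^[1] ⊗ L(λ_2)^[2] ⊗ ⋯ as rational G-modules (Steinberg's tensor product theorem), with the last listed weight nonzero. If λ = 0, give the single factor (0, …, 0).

((2, 2), (1, 0), (1, 1))

Change of basis e → ω: c = M·v where v = (3, 20):
  c_1 = -2*3 + 1*20 = 14
  c_2 = -3*3 + 1*20 = 11
p = 3; digits c_i = Σ_j d_{ij}·3^j, 0 ≤ d_{ij} < 3:
  c_1 = 14 = 2·3^0 + 1·3^1 + 1·3^2
  c_2 = 11 = 2·3^0 + 0·3^1 + 1·3^2
p-restricted factor λ_0 = (2, 2)
p-restricted factor λ_1 = (1, 0)
p-restricted factor λ_2 = (1, 1)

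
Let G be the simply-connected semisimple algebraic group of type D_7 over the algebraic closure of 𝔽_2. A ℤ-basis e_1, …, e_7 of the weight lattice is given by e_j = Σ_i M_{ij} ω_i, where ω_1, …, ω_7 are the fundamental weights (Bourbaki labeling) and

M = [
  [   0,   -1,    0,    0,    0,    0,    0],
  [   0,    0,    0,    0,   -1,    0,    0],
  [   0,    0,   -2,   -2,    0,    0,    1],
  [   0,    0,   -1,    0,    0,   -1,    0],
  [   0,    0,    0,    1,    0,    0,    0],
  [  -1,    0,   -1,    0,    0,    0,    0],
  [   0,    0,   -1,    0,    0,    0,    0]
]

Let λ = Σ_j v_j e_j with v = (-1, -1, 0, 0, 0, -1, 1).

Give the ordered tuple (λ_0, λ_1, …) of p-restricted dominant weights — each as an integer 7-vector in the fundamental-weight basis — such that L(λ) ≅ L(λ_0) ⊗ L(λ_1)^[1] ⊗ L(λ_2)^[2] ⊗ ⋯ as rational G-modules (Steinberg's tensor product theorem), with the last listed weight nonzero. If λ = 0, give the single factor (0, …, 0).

Converting to the ω-basis (c_i = row i of M dotted with v = (-1, -1, 0, 0, 0, -1, 1)):
  c_1 = (0)·(-1) + (-1)·(-1) + (0)·(0) + (0)·(0) + (0)·(0) + (0)·(-1) + (0)·(1) = 1
  c_2 = (0)·(-1) + (0)·(-1) + (0)·(0) + (0)·(0) + (-1)·(0) + (0)·(-1) + (0)·(1) = 0
  c_3 = (0)·(-1) + (0)·(-1) + (-2)·(0) + (-2)·(0) + (0)·(0) + (0)·(-1) + (1)·(1) = 1
  c_4 = (0)·(-1) + (0)·(-1) + (-1)·(0) + (0)·(0) + (0)·(0) + (-1)·(-1) + (0)·(1) = 1
  c_5 = (0)·(-1) + (0)·(-1) + (0)·(0) + (1)·(0) + (0)·(0) + (0)·(-1) + (0)·(1) = 0
  c_6 = (-1)·(-1) + (0)·(-1) + (-1)·(0) + (0)·(0) + (0)·(0) + (0)·(-1) + (0)·(1) = 1
  c_7 = (0)·(-1) + (0)·(-1) + (-1)·(0) + (0)·(0) + (0)·(0) + (0)·(-1) + (0)·(1) = 0
Writing each c_i in base p = 2:
  c_1 = 1 = 1·2^0
  c_2 = 0
  c_3 = 1 = 1·2^0
  c_4 = 1 = 1·2^0
  c_5 = 0
  c_6 = 1 = 1·2^0
  c_7 = 0
λ_0 = (1, 0, 1, 1, 0, 1, 0)

((1, 0, 1, 1, 0, 1, 0),)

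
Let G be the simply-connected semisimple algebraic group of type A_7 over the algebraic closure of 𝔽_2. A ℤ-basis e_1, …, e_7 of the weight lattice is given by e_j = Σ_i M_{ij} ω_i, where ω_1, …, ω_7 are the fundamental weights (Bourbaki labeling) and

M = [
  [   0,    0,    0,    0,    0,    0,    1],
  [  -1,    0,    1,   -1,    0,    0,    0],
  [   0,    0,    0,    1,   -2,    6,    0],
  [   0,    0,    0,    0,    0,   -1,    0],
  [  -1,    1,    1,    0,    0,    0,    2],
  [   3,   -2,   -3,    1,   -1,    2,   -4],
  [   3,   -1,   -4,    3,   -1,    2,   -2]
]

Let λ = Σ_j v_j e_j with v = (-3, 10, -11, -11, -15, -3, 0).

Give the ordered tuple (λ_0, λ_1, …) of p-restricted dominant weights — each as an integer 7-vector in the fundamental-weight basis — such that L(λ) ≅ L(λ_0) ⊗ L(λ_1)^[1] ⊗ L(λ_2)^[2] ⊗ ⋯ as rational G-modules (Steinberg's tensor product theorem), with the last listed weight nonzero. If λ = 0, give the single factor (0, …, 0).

((0, 1, 1, 1, 0, 0, 1), (0, 1, 0, 1, 1, 1, 0))

ω-coordinates c = M·v, v = (-3, 10, -11, -11, -15, -3, 0):
  c_1 = 0*-3 + 0*10 + 0*-11 + 0*-11 + 0*-15 + 0*-3 + 1*0 = 0
  c_2 = -1*-3 + 0*10 + 1*-11 + -1*-11 + 0*-15 + 0*-3 + 0*0 = 3
  c_3 = 0*-3 + 0*10 + 0*-11 + 1*-11 + -2*-15 + 6*-3 + 0*0 = 1
  c_4 = 0*-3 + 0*10 + 0*-11 + 0*-11 + 0*-15 + -1*-3 + 0*0 = 3
  c_5 = -1*-3 + 1*10 + 1*-11 + 0*-11 + 0*-15 + 0*-3 + 2*0 = 2
  c_6 = 3*-3 + -2*10 + -3*-11 + 1*-11 + -1*-15 + 2*-3 + -4*0 = 2
  c_7 = 3*-3 + -1*10 + -4*-11 + 3*-11 + -1*-15 + 2*-3 + -2*0 = 1
Writing each c_i in base p = 2:
  c_1 = 0
  c_2 = 3 = 1·2^0 + 1·2^1
  c_3 = 1 = 1·2^0
  c_4 = 3 = 1·2^0 + 1·2^1
  c_5 = 2 = 0·2^0 + 1·2^1
  c_6 = 2 = 0·2^0 + 1·2^1
  c_7 = 1 = 1·2^0
p-restricted factor λ_0 = (0, 1, 1, 1, 0, 0, 1)
p-restricted factor λ_1 = (0, 1, 0, 1, 1, 1, 0)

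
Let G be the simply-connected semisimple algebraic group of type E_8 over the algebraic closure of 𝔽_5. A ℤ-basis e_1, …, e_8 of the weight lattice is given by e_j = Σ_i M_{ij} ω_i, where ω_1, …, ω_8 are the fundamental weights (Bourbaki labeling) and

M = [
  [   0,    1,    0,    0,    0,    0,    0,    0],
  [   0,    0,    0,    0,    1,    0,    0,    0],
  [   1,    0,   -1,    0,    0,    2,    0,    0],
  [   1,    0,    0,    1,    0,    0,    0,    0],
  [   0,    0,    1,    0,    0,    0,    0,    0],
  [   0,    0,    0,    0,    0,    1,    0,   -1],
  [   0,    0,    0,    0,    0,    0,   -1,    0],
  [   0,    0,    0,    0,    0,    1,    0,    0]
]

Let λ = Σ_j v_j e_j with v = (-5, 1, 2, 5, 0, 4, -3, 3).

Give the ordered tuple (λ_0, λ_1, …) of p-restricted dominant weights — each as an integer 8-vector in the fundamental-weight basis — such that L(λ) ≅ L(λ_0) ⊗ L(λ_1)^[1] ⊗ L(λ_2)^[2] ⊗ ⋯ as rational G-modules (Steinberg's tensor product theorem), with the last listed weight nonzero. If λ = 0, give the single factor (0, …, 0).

In the fundamental-weight basis, λ has coordinates c = M·v (v = (-5, 1, 2, 5, 0, 4, -3, 3)):
  c_1 = (0)·(-5) + (1)·(1) + (0)·(2) + (0)·(5) + (0)·(0) + (0)·(4) + (0)·(-3) + (0)·(3) = 1
  c_2 = (0)·(-5) + (0)·(1) + (0)·(2) + (0)·(5) + (1)·(0) + (0)·(4) + (0)·(-3) + (0)·(3) = 0
  c_3 = (1)·(-5) + (0)·(1) + (-1)·(2) + (0)·(5) + (0)·(0) + (2)·(4) + (0)·(-3) + (0)·(3) = 1
  c_4 = (1)·(-5) + (0)·(1) + (0)·(2) + (1)·(5) + (0)·(0) + (0)·(4) + (0)·(-3) + (0)·(3) = 0
  c_5 = (0)·(-5) + (0)·(1) + (1)·(2) + (0)·(5) + (0)·(0) + (0)·(4) + (0)·(-3) + (0)·(3) = 2
  c_6 = (0)·(-5) + (0)·(1) + (0)·(2) + (0)·(5) + (0)·(0) + (1)·(4) + (0)·(-3) + (-1)·(3) = 1
  c_7 = (0)·(-5) + (0)·(1) + (0)·(2) + (0)·(5) + (0)·(0) + (0)·(4) + (-1)·(-3) + (0)·(3) = 3
  c_8 = (0)·(-5) + (0)·(1) + (0)·(2) + (0)·(5) + (0)·(0) + (1)·(4) + (0)·(-3) + (0)·(3) = 4
p = 5; digits c_i = Σ_j d_{ij}·5^j, 0 ≤ d_{ij} < 5:
  c_1 = 1 = 1·5^0
  c_2 = 0
  c_3 = 1 = 1·5^0
  c_4 = 0
  c_5 = 2 = 2·5^0
  c_6 = 1 = 1·5^0
  c_7 = 3 = 3·5^0
  c_8 = 4 = 4·5^0
Factor λ_0 = (1, 0, 1, 0, 2, 1, 3, 4)

((1, 0, 1, 0, 2, 1, 3, 4),)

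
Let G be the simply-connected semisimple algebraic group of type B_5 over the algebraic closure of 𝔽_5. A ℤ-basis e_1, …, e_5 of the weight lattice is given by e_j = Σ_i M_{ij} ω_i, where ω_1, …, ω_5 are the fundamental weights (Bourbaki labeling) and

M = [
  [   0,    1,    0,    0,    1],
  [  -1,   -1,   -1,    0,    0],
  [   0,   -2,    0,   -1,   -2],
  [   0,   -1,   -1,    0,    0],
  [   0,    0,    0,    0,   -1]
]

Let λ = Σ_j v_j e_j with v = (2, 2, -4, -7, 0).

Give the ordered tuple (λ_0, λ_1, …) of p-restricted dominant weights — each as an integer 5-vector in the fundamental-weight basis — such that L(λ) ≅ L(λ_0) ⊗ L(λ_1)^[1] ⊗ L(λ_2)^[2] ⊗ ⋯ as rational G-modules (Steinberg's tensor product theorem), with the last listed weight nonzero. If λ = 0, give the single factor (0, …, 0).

ω-coordinates c = M·v, v = (2, 2, -4, -7, 0):
  c_1 = 0·2 + 1·2 + (0)·(-4) + (0)·(-7) + 1·0 = 2
  c_2 = (-1)·(2) + (-1)·(2) + (-1)·(-4) + (0)·(-7) + 0·0 = 0
  c_3 = 0·2 + (-2)·(2) + (0)·(-4) + (-1)·(-7) + (-2)·(0) = 3
  c_4 = 0·2 + (-1)·(2) + (-1)·(-4) + (0)·(-7) + 0·0 = 2
  c_5 = 0·2 + 0·2 + (0)·(-4) + (0)·(-7) + (-1)·(0) = 0
p = 5; digits c_i = Σ_j d_{ij}·5^j, 0 ≤ d_{ij} < 5:
  c_1 = 2 = 2·5^0
  c_2 = 0
  c_3 = 3 = 3·5^0
  c_4 = 2 = 2·5^0
  c_5 = 0
λ_0 = (2, 0, 3, 2, 0)

((2, 0, 3, 2, 0),)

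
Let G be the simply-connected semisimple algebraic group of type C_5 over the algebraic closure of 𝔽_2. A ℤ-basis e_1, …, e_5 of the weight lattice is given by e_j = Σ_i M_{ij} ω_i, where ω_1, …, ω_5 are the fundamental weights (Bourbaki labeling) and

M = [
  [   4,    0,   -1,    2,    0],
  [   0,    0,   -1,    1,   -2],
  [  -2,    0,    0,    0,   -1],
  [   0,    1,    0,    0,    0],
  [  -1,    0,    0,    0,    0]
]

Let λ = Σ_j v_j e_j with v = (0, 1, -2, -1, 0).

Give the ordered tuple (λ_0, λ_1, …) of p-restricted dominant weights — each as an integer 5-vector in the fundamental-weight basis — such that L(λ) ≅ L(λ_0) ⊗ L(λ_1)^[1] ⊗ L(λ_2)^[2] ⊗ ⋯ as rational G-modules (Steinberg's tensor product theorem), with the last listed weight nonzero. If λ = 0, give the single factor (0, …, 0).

ω-coordinates c = M·v, v = (0, 1, -2, -1, 0):
  c_1 = (4)·(0) + (0)·(1) + (-1)·(-2) + (2)·(-1) + (0)·(0) = 0
  c_2 = (0)·(0) + (0)·(1) + (-1)·(-2) + (1)·(-1) + (-2)·(0) = 1
  c_3 = (-2)·(0) + (0)·(1) + (0)·(-2) + (0)·(-1) + (-1)·(0) = 0
  c_4 = (0)·(0) + (1)·(1) + (0)·(-2) + (0)·(-1) + (0)·(0) = 1
  c_5 = (-1)·(0) + (0)·(1) + (0)·(-2) + (0)·(-1) + (0)·(0) = 0
Expand coordinatewise in base 2:
  c_1 = 0
  c_2 = 1 = 1·2^0
  c_3 = 0
  c_4 = 1 = 1·2^0
  c_5 = 0
Factor λ_0 = (0, 1, 0, 1, 0)

((0, 1, 0, 1, 0),)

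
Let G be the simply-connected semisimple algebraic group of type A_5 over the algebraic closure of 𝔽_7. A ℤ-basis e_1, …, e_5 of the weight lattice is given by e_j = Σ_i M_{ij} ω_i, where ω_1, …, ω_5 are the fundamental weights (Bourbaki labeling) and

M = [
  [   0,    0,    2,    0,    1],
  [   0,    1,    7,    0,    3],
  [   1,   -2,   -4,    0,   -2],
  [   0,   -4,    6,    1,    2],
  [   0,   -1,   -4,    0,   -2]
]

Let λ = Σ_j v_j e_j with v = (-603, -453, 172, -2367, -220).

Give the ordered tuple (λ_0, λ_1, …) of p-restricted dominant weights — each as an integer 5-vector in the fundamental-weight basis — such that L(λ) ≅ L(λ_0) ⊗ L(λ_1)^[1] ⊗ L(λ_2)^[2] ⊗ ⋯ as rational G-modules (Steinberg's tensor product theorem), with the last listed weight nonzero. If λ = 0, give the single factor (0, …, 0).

In the fundamental-weight basis, λ has coordinates c = M·v (v = (-603, -453, 172, -2367, -220)):
  c_1 = (0)·(-603) + (0)·(-453) + 2·172 + (0)·(-2367) + (1)·(-220) = 124
  c_2 = (0)·(-603) + (1)·(-453) + 7·172 + (0)·(-2367) + (3)·(-220) = 91
  c_3 = (1)·(-603) + (-2)·(-453) + (-4)·(172) + (0)·(-2367) + (-2)·(-220) = 55
  c_4 = (0)·(-603) + (-4)·(-453) + 6·172 + (1)·(-2367) + (2)·(-220) = 37
  c_5 = (0)·(-603) + (-1)·(-453) + (-4)·(172) + (0)·(-2367) + (-2)·(-220) = 205
Writing each c_i in base p = 7:
  c_1 = 124 = 5·7^0 + 3·7^1 + 2·7^2
  c_2 = 91 = 0·7^0 + 6·7^1 + 1·7^2
  c_3 = 55 = 6·7^0 + 0·7^1 + 1·7^2
  c_4 = 37 = 2·7^0 + 5·7^1
  c_5 = 205 = 2·7^0 + 1·7^1 + 4·7^2
p-restricted factor λ_0 = (5, 0, 6, 2, 2)
p-restricted factor λ_1 = (3, 6, 0, 5, 1)
p-restricted factor λ_2 = (2, 1, 1, 0, 4)

((5, 0, 6, 2, 2), (3, 6, 0, 5, 1), (2, 1, 1, 0, 4))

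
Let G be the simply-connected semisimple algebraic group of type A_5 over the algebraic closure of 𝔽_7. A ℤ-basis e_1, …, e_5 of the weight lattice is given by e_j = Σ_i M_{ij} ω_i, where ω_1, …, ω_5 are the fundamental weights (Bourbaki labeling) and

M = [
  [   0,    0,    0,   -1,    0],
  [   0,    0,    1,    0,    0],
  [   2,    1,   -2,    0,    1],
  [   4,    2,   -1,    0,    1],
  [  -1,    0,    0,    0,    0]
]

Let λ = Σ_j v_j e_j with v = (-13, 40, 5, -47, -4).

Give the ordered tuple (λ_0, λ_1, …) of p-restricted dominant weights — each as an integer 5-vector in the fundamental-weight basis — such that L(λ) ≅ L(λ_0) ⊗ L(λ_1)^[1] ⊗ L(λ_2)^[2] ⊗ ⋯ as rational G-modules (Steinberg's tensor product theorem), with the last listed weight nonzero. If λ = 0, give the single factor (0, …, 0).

Converting to the ω-basis (c_i = row i of M dotted with v = (-13, 40, 5, -47, -4)):
  c_1 = (0)·(-13) + 0·40 + 0·5 + (-1)·(-47) + (0)·(-4) = 47
  c_2 = (0)·(-13) + 0·40 + 1·5 + (0)·(-47) + (0)·(-4) = 5
  c_3 = (2)·(-13) + 1·40 + (-2)·(5) + (0)·(-47) + (1)·(-4) = 0
  c_4 = (4)·(-13) + 2·40 + (-1)·(5) + (0)·(-47) + (1)·(-4) = 19
  c_5 = (-1)·(-13) + 0·40 + 0·5 + (0)·(-47) + (0)·(-4) = 13
p = 7; digits c_i = Σ_j d_{ij}·7^j, 0 ≤ d_{ij} < 7:
  c_1 = 47 = 5·7^0 + 6·7^1
  c_2 = 5 = 5·7^0
  c_3 = 0
  c_4 = 19 = 5·7^0 + 2·7^1
  c_5 = 13 = 6·7^0 + 1·7^1
λ_0 = (5, 5, 0, 5, 6)
λ_1 = (6, 0, 0, 2, 1)

((5, 5, 0, 5, 6), (6, 0, 0, 2, 1))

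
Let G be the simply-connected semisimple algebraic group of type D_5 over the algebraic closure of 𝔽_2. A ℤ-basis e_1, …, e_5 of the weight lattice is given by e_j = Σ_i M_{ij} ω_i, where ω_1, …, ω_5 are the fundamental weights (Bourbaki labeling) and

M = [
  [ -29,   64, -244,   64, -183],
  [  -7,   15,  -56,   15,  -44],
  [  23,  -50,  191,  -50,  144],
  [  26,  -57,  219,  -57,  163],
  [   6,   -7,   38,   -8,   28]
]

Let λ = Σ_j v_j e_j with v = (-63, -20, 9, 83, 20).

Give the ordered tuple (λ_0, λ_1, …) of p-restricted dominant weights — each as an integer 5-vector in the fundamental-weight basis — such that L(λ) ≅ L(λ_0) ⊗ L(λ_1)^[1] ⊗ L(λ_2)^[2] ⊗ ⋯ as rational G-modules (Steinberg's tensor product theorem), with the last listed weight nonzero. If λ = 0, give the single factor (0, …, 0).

Change of basis e → ω: c = M·v where v = (-63, -20, 9, 83, 20):
  c_1 = (-29)·(-63) + (64)·(-20) + (-244)·(9) + 64·83 + (-183)·(20) = 3
  c_2 = (-7)·(-63) + (15)·(-20) + (-56)·(9) + 15·83 + (-44)·(20) = 2
  c_3 = (23)·(-63) + (-50)·(-20) + 191·9 + (-50)·(83) + 144·20 = 0
  c_4 = (26)·(-63) + (-57)·(-20) + 219·9 + (-57)·(83) + 163·20 = 2
  c_5 = (6)·(-63) + (-7)·(-20) + 38·9 + (-8)·(83) + 28·20 = 0
Writing each c_i in base p = 2:
  c_1 = 3 = 1·2^0 + 1·2^1
  c_2 = 2 = 0·2^0 + 1·2^1
  c_3 = 0
  c_4 = 2 = 0·2^0 + 1·2^1
  c_5 = 0
p-restricted factor λ_0 = (1, 0, 0, 0, 0)
p-restricted factor λ_1 = (1, 1, 0, 1, 0)

((1, 0, 0, 0, 0), (1, 1, 0, 1, 0))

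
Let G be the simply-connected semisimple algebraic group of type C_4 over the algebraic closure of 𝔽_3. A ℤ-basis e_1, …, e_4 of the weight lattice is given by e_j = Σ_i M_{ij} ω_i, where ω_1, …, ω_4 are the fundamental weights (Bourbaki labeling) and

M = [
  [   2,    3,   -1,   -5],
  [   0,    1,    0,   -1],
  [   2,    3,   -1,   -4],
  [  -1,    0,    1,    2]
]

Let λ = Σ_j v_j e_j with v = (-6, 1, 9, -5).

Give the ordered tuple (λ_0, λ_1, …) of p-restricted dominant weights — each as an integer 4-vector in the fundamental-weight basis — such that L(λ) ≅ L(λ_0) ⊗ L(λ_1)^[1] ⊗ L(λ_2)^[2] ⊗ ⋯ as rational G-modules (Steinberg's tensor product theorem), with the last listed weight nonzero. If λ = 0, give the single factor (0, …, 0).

In the fundamental-weight basis, λ has coordinates c = M·v (v = (-6, 1, 9, -5)):
  c_1 = 2*-6 + 3*1 + -1*9 + -5*-5 = 7
  c_2 = 0*-6 + 1*1 + 0*9 + -1*-5 = 6
  c_3 = 2*-6 + 3*1 + -1*9 + -4*-5 = 2
  c_4 = -1*-6 + 0*1 + 1*9 + 2*-5 = 5
Writing each c_i in base p = 3:
  c_1 = 7 = 1·3^0 + 2·3^1
  c_2 = 6 = 0·3^0 + 2·3^1
  c_3 = 2 = 2·3^0
  c_4 = 5 = 2·3^0 + 1·3^1
p-restricted factor λ_0 = (1, 0, 2, 2)
p-restricted factor λ_1 = (2, 2, 0, 1)

((1, 0, 2, 2), (2, 2, 0, 1))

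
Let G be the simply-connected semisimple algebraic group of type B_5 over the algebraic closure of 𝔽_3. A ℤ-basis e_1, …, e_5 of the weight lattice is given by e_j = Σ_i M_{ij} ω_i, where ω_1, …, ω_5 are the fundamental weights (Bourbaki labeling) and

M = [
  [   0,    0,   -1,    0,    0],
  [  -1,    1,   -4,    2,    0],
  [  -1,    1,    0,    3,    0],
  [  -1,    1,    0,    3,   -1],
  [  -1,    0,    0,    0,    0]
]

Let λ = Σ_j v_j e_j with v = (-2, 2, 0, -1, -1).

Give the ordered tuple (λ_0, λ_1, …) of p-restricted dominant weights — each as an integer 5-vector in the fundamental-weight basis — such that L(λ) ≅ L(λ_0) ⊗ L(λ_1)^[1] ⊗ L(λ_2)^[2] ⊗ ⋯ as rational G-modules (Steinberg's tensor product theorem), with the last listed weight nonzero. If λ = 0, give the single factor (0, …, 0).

((0, 2, 1, 2, 2),)

Converting to the ω-basis (c_i = row i of M dotted with v = (-2, 2, 0, -1, -1)):
  c_1 = 0*-2 + 0*2 + -1*0 + 0*-1 + 0*-1 = 0
  c_2 = -1*-2 + 1*2 + -4*0 + 2*-1 + 0*-1 = 2
  c_3 = -1*-2 + 1*2 + 0*0 + 3*-1 + 0*-1 = 1
  c_4 = -1*-2 + 1*2 + 0*0 + 3*-1 + -1*-1 = 2
  c_5 = -1*-2 + 0*2 + 0*0 + 0*-1 + 0*-1 = 2
p = 3; digits c_i = Σ_j d_{ij}·3^j, 0 ≤ d_{ij} < 3:
  c_1 = 0
  c_2 = 2 = 2·3^0
  c_3 = 1 = 1·3^0
  c_4 = 2 = 2·3^0
  c_5 = 2 = 2·3^0
p-restricted factor λ_0 = (0, 2, 1, 2, 2)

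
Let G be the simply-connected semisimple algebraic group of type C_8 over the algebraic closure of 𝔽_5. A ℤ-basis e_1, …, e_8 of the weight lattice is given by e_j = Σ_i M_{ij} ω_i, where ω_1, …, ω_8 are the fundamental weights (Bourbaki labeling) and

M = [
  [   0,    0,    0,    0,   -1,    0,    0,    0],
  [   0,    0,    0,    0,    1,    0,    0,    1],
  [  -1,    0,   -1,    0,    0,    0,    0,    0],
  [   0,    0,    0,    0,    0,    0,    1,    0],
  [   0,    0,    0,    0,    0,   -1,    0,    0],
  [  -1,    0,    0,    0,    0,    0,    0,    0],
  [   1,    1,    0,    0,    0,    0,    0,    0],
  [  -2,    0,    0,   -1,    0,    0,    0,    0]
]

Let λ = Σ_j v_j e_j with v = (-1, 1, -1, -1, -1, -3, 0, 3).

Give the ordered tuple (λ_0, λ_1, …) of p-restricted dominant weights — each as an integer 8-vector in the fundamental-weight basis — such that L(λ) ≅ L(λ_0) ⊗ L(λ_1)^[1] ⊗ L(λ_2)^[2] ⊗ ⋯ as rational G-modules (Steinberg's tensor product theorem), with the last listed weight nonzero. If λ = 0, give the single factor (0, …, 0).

In the fundamental-weight basis, λ has coordinates c = M·v (v = (-1, 1, -1, -1, -1, -3, 0, 3)):
  c_1 = (0)·(-1) + 0·1 + (0)·(-1) + (0)·(-1) + (-1)·(-1) + (0)·(-3) + 0·0 + 0·3 = 1
  c_2 = (0)·(-1) + 0·1 + (0)·(-1) + (0)·(-1) + (1)·(-1) + (0)·(-3) + 0·0 + 1·3 = 2
  c_3 = (-1)·(-1) + 0·1 + (-1)·(-1) + (0)·(-1) + (0)·(-1) + (0)·(-3) + 0·0 + 0·3 = 2
  c_4 = (0)·(-1) + 0·1 + (0)·(-1) + (0)·(-1) + (0)·(-1) + (0)·(-3) + 1·0 + 0·3 = 0
  c_5 = (0)·(-1) + 0·1 + (0)·(-1) + (0)·(-1) + (0)·(-1) + (-1)·(-3) + 0·0 + 0·3 = 3
  c_6 = (-1)·(-1) + 0·1 + (0)·(-1) + (0)·(-1) + (0)·(-1) + (0)·(-3) + 0·0 + 0·3 = 1
  c_7 = (1)·(-1) + 1·1 + (0)·(-1) + (0)·(-1) + (0)·(-1) + (0)·(-3) + 0·0 + 0·3 = 0
  c_8 = (-2)·(-1) + 0·1 + (0)·(-1) + (-1)·(-1) + (0)·(-1) + (0)·(-3) + 0·0 + 0·3 = 3
p = 5; digits c_i = Σ_j d_{ij}·5^j, 0 ≤ d_{ij} < 5:
  c_1 = 1 = 1·5^0
  c_2 = 2 = 2·5^0
  c_3 = 2 = 2·5^0
  c_4 = 0
  c_5 = 3 = 3·5^0
  c_6 = 1 = 1·5^0
  c_7 = 0
  c_8 = 3 = 3·5^0
λ_0 = (1, 2, 2, 0, 3, 1, 0, 3)

((1, 2, 2, 0, 3, 1, 0, 3),)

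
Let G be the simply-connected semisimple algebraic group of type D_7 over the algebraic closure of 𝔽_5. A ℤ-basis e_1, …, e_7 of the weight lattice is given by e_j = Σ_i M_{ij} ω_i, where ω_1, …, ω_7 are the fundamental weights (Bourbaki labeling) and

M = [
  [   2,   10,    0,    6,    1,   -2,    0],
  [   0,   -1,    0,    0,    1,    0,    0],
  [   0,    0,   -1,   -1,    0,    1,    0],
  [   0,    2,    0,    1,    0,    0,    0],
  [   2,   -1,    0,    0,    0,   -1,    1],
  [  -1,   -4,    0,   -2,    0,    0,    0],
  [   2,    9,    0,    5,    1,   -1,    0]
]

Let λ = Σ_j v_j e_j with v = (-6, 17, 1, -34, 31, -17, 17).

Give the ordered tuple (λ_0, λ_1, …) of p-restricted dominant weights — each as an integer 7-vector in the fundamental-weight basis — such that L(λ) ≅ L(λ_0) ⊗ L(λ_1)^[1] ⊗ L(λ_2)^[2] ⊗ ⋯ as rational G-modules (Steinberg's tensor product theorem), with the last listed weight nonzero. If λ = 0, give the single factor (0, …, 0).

Compute c_i = Σ_j M_{ij} v_j with v = (-6, 17, 1, -34, 31, -17, 17):
  c_1 = 2*-6 + 10*17 + 0*1 + 6*-34 + 1*31 + -2*-17 + 0*17 = 19
  c_2 = 0*-6 + -1*17 + 0*1 + 0*-34 + 1*31 + 0*-17 + 0*17 = 14
  c_3 = 0*-6 + 0*17 + -1*1 + -1*-34 + 0*31 + 1*-17 + 0*17 = 16
  c_4 = 0*-6 + 2*17 + 0*1 + 1*-34 + 0*31 + 0*-17 + 0*17 = 0
  c_5 = 2*-6 + -1*17 + 0*1 + 0*-34 + 0*31 + -1*-17 + 1*17 = 5
  c_6 = -1*-6 + -4*17 + 0*1 + -2*-34 + 0*31 + 0*-17 + 0*17 = 6
  c_7 = 2*-6 + 9*17 + 0*1 + 5*-34 + 1*31 + -1*-17 + 0*17 = 19
Base-5 expansion of each c_i:
  c_1 = 19 = 4·5^0 + 3·5^1
  c_2 = 14 = 4·5^0 + 2·5^1
  c_3 = 16 = 1·5^0 + 3·5^1
  c_4 = 0
  c_5 = 5 = 0·5^0 + 1·5^1
  c_6 = 6 = 1·5^0 + 1·5^1
  c_7 = 19 = 4·5^0 + 3·5^1
Factor λ_0 = (4, 4, 1, 0, 0, 1, 4)
Factor λ_1 = (3, 2, 3, 0, 1, 1, 3)

((4, 4, 1, 0, 0, 1, 4), (3, 2, 3, 0, 1, 1, 3))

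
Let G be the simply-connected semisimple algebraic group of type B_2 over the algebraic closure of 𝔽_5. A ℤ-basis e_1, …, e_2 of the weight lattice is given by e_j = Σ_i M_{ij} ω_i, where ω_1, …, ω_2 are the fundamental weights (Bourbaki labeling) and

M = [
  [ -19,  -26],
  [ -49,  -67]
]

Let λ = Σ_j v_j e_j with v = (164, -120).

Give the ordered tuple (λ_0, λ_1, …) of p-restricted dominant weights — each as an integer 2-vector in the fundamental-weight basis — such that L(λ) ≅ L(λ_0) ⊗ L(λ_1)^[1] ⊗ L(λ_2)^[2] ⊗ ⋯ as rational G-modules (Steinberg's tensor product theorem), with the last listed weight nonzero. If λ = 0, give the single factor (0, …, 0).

((4, 4),)

Change of basis e → ω: c = M·v where v = (164, -120):
  c_1 = (-19)·(164) + (-26)·(-120) = 4
  c_2 = (-49)·(164) + (-67)·(-120) = 4
Expand coordinatewise in base 5:
  c_1 = 4 = 4·5^0
  c_2 = 4 = 4·5^0
Factor λ_0 = (4, 4)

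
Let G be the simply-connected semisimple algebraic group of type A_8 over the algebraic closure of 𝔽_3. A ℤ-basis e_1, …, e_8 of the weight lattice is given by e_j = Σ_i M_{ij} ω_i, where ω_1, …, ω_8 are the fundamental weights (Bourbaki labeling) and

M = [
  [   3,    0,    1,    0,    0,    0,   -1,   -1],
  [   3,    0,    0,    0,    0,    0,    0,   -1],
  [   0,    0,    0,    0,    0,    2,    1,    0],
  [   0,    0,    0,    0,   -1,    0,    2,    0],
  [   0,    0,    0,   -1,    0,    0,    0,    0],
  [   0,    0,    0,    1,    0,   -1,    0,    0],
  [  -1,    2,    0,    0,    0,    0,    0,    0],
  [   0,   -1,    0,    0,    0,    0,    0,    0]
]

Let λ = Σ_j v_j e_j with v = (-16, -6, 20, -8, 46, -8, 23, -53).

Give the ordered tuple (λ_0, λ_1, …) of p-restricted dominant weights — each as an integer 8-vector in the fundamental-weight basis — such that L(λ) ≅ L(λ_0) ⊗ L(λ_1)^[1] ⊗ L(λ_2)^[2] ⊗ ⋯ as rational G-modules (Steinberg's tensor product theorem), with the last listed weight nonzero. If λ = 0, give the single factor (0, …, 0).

Change of basis e → ω: c = M·v where v = (-16, -6, 20, -8, 46, -8, 23, -53):
  c_1 = (3)·(-16) + (0)·(-6) + 1·20 + (0)·(-8) + 0·46 + (0)·(-8) + (-1)·(23) + (-1)·(-53) = 2
  c_2 = (3)·(-16) + (0)·(-6) + 0·20 + (0)·(-8) + 0·46 + (0)·(-8) + 0·23 + (-1)·(-53) = 5
  c_3 = (0)·(-16) + (0)·(-6) + 0·20 + (0)·(-8) + 0·46 + (2)·(-8) + 1·23 + (0)·(-53) = 7
  c_4 = (0)·(-16) + (0)·(-6) + 0·20 + (0)·(-8) + (-1)·(46) + (0)·(-8) + 2·23 + (0)·(-53) = 0
  c_5 = (0)·(-16) + (0)·(-6) + 0·20 + (-1)·(-8) + 0·46 + (0)·(-8) + 0·23 + (0)·(-53) = 8
  c_6 = (0)·(-16) + (0)·(-6) + 0·20 + (1)·(-8) + 0·46 + (-1)·(-8) + 0·23 + (0)·(-53) = 0
  c_7 = (-1)·(-16) + (2)·(-6) + 0·20 + (0)·(-8) + 0·46 + (0)·(-8) + 0·23 + (0)·(-53) = 4
  c_8 = (0)·(-16) + (-1)·(-6) + 0·20 + (0)·(-8) + 0·46 + (0)·(-8) + 0·23 + (0)·(-53) = 6
Base-3 expansion of each c_i:
  c_1 = 2 = 2·3^0
  c_2 = 5 = 2·3^0 + 1·3^1
  c_3 = 7 = 1·3^0 + 2·3^1
  c_4 = 0
  c_5 = 8 = 2·3^0 + 2·3^1
  c_6 = 0
  c_7 = 4 = 1·3^0 + 1·3^1
  c_8 = 6 = 0·3^0 + 2·3^1
Factor λ_0 = (2, 2, 1, 0, 2, 0, 1, 0)
Factor λ_1 = (0, 1, 2, 0, 2, 0, 1, 2)

((2, 2, 1, 0, 2, 0, 1, 0), (0, 1, 2, 0, 2, 0, 1, 2))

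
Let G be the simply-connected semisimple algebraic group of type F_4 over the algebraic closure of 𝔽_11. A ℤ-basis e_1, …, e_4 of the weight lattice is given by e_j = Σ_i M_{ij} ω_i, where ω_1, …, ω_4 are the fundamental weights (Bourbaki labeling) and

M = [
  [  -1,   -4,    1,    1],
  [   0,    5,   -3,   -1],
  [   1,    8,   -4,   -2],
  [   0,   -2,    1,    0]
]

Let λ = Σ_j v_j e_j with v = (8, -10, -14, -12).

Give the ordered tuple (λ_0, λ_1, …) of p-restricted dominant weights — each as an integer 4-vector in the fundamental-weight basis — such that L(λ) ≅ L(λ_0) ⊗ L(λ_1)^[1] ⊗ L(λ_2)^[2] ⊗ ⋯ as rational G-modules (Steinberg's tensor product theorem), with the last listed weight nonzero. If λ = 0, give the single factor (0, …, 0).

Change of basis e → ω: c = M·v where v = (8, -10, -14, -12):
  c_1 = (-1)·(8) + (-4)·(-10) + (1)·(-14) + (1)·(-12) = 6
  c_2 = (0)·(8) + (5)·(-10) + (-3)·(-14) + (-1)·(-12) = 4
  c_3 = (1)·(8) + (8)·(-10) + (-4)·(-14) + (-2)·(-12) = 8
  c_4 = (0)·(8) + (-2)·(-10) + (1)·(-14) + (0)·(-12) = 6
Writing each c_i in base p = 11:
  c_1 = 6 = 6·11^0
  c_2 = 4 = 4·11^0
  c_3 = 8 = 8·11^0
  c_4 = 6 = 6·11^0
λ_0 = (6, 4, 8, 6)

((6, 4, 8, 6),)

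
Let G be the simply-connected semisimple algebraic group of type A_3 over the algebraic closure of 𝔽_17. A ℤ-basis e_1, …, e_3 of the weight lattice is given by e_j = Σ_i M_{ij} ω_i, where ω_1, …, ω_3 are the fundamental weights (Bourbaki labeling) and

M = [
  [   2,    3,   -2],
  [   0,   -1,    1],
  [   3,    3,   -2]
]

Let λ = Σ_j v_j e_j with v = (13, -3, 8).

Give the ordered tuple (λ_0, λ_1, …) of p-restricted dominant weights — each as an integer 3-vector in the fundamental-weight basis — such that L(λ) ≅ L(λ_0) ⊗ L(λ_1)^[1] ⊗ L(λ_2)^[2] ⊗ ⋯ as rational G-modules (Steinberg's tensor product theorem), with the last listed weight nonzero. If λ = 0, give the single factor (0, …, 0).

In the fundamental-weight basis, λ has coordinates c = M·v (v = (13, -3, 8)):
  c_1 = (2)·(13) + (3)·(-3) + (-2)·(8) = 1
  c_2 = (0)·(13) + (-1)·(-3) + (1)·(8) = 11
  c_3 = (3)·(13) + (3)·(-3) + (-2)·(8) = 14
p = 17; digits c_i = Σ_j d_{ij}·17^j, 0 ≤ d_{ij} < 17:
  c_1 = 1 = 1·17^0
  c_2 = 11 = 11·17^0
  c_3 = 14 = 14·17^0
p-restricted factor λ_0 = (1, 11, 14)

((1, 11, 14),)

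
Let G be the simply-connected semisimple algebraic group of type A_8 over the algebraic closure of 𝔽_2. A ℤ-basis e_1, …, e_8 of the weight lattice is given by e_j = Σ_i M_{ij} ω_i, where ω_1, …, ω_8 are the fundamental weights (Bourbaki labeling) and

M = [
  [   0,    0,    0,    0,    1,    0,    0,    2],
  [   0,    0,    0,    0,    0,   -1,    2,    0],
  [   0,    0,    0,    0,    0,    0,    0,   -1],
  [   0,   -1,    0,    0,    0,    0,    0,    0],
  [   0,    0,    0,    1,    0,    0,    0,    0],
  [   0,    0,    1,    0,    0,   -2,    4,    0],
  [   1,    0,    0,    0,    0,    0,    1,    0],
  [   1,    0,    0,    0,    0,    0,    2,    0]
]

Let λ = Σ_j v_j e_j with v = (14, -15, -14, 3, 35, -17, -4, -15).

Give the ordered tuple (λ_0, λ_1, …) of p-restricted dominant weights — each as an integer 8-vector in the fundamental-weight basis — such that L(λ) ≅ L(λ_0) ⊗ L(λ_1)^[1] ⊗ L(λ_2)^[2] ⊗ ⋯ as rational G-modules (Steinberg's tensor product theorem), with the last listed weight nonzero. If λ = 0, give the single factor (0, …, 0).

Converting to the ω-basis (c_i = row i of M dotted with v = (14, -15, -14, 3, 35, -17, -4, -15)):
  c_1 = (0)·(14) + (0)·(-15) + (0)·(-14) + (0)·(3) + (1)·(35) + (0)·(-17) + (0)·(-4) + (2)·(-15) = 5
  c_2 = (0)·(14) + (0)·(-15) + (0)·(-14) + (0)·(3) + (0)·(35) + (-1)·(-17) + (2)·(-4) + (0)·(-15) = 9
  c_3 = (0)·(14) + (0)·(-15) + (0)·(-14) + (0)·(3) + (0)·(35) + (0)·(-17) + (0)·(-4) + (-1)·(-15) = 15
  c_4 = (0)·(14) + (-1)·(-15) + (0)·(-14) + (0)·(3) + (0)·(35) + (0)·(-17) + (0)·(-4) + (0)·(-15) = 15
  c_5 = (0)·(14) + (0)·(-15) + (0)·(-14) + (1)·(3) + (0)·(35) + (0)·(-17) + (0)·(-4) + (0)·(-15) = 3
  c_6 = (0)·(14) + (0)·(-15) + (1)·(-14) + (0)·(3) + (0)·(35) + (-2)·(-17) + (4)·(-4) + (0)·(-15) = 4
  c_7 = (1)·(14) + (0)·(-15) + (0)·(-14) + (0)·(3) + (0)·(35) + (0)·(-17) + (1)·(-4) + (0)·(-15) = 10
  c_8 = (1)·(14) + (0)·(-15) + (0)·(-14) + (0)·(3) + (0)·(35) + (0)·(-17) + (2)·(-4) + (0)·(-15) = 6
Expand coordinatewise in base 2:
  c_1 = 5 = 1·2^0 + 0·2^1 + 1·2^2
  c_2 = 9 = 1·2^0 + 0·2^1 + 0·2^2 + 1·2^3
  c_3 = 15 = 1·2^0 + 1·2^1 + 1·2^2 + 1·2^3
  c_4 = 15 = 1·2^0 + 1·2^1 + 1·2^2 + 1·2^3
  c_5 = 3 = 1·2^0 + 1·2^1
  c_6 = 4 = 0·2^0 + 0·2^1 + 1·2^2
  c_7 = 10 = 0·2^0 + 1·2^1 + 0·2^2 + 1·2^3
  c_8 = 6 = 0·2^0 + 1·2^1 + 1·2^2
p-restricted factor λ_0 = (1, 1, 1, 1, 1, 0, 0, 0)
p-restricted factor λ_1 = (0, 0, 1, 1, 1, 0, 1, 1)
p-restricted factor λ_2 = (1, 0, 1, 1, 0, 1, 0, 1)
p-restricted factor λ_3 = (0, 1, 1, 1, 0, 0, 1, 0)

((1, 1, 1, 1, 1, 0, 0, 0), (0, 0, 1, 1, 1, 0, 1, 1), (1, 0, 1, 1, 0, 1, 0, 1), (0, 1, 1, 1, 0, 0, 1, 0))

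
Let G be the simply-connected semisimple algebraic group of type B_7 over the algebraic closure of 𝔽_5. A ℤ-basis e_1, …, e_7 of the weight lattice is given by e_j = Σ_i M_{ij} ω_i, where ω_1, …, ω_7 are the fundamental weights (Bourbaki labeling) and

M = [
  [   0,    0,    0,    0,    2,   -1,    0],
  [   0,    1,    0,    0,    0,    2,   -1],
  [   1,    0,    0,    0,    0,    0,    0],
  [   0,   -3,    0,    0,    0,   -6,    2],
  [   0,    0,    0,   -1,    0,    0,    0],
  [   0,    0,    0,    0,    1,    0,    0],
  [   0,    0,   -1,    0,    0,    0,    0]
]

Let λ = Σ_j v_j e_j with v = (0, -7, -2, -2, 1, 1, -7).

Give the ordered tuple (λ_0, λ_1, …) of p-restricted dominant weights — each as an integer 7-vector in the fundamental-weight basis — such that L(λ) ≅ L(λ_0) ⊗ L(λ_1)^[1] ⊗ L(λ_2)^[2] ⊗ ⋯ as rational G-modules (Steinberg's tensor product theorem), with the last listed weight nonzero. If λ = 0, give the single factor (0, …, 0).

Converting to the ω-basis (c_i = row i of M dotted with v = (0, -7, -2, -2, 1, 1, -7)):
  c_1 = 0·0 + (0)·(-7) + (0)·(-2) + (0)·(-2) + 2·1 + (-1)·(1) + (0)·(-7) = 1
  c_2 = 0·0 + (1)·(-7) + (0)·(-2) + (0)·(-2) + 0·1 + 2·1 + (-1)·(-7) = 2
  c_3 = 1·0 + (0)·(-7) + (0)·(-2) + (0)·(-2) + 0·1 + 0·1 + (0)·(-7) = 0
  c_4 = 0·0 + (-3)·(-7) + (0)·(-2) + (0)·(-2) + 0·1 + (-6)·(1) + (2)·(-7) = 1
  c_5 = 0·0 + (0)·(-7) + (0)·(-2) + (-1)·(-2) + 0·1 + 0·1 + (0)·(-7) = 2
  c_6 = 0·0 + (0)·(-7) + (0)·(-2) + (0)·(-2) + 1·1 + 0·1 + (0)·(-7) = 1
  c_7 = 0·0 + (0)·(-7) + (-1)·(-2) + (0)·(-2) + 0·1 + 0·1 + (0)·(-7) = 2
Writing each c_i in base p = 5:
  c_1 = 1 = 1·5^0
  c_2 = 2 = 2·5^0
  c_3 = 0
  c_4 = 1 = 1·5^0
  c_5 = 2 = 2·5^0
  c_6 = 1 = 1·5^0
  c_7 = 2 = 2·5^0
λ_0 = (1, 2, 0, 1, 2, 1, 2)

((1, 2, 0, 1, 2, 1, 2),)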